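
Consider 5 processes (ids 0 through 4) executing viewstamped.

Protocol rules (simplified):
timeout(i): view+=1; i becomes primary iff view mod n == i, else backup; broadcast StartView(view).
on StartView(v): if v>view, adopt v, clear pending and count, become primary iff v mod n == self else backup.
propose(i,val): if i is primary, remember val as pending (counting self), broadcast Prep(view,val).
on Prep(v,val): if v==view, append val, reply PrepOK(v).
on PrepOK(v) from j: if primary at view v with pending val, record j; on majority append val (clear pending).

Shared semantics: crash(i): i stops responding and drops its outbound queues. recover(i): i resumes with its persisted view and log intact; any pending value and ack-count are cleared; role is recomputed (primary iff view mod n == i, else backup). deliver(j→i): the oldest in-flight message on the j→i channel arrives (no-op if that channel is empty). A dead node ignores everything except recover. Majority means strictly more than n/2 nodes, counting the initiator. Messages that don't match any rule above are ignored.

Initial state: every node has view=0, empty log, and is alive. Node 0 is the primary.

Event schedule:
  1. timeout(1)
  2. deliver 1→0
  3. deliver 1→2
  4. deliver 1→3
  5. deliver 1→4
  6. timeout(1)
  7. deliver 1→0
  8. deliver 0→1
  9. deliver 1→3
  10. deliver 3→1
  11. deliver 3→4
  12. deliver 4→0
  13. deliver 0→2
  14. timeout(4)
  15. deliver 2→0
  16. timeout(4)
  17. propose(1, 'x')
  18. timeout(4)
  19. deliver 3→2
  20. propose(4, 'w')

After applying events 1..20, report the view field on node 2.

after 1 — timeout(1): n1:prim/v1/[-]
after 2 — deliver 1→0: n0:back/v1/[-]
after 3 — deliver 1→2: n2:back/v1/[-]
after 4 — deliver 1→3: n3:back/v1/[-]
after 5 — deliver 1→4: n4:back/v1/[-]
after 6 — timeout(1): n1:back/v2/[-]
after 7 — deliver 1→0: n0:back/v2/[-]
after 8 — deliver 0→1: ·
after 9 — deliver 1→3: n3:back/v2/[-]
after 10 — deliver 3→1: ·
after 11 — deliver 3→4: ·
after 12 — deliver 4→0: ·
after 13 — deliver 0→2: ·
after 14 — timeout(4): n4:back/v2/[-]
after 15 — deliver 2→0: ·
after 16 — timeout(4): n4:back/v3/[-]
after 17 — propose(1,'x'): ·
after 18 — timeout(4): n4:prim/v4/[-]
after 19 — deliver 3→2: ·
after 20 — propose(4,'w'): ·

1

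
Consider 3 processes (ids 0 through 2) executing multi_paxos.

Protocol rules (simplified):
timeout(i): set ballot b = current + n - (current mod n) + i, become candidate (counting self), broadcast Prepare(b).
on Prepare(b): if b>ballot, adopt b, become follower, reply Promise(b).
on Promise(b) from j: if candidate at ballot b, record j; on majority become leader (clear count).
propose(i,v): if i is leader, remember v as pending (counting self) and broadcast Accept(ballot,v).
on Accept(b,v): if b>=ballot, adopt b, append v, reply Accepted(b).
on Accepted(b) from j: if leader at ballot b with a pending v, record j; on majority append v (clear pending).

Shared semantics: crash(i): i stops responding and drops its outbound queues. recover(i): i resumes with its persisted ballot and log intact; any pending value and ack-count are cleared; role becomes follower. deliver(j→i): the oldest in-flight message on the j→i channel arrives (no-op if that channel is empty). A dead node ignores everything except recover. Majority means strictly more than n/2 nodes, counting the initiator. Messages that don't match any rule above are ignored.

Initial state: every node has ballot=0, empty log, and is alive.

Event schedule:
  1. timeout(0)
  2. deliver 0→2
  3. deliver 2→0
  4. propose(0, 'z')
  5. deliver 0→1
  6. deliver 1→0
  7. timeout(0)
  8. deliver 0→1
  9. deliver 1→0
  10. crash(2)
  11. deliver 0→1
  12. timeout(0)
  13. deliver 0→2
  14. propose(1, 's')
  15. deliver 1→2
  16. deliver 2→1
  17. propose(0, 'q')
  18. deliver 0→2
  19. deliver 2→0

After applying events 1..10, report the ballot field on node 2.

3

after 1 — timeout(0): n0:cand/b3/[-]
after 2 — deliver 0→2: n2:foll/b3/[-]
after 3 — deliver 2→0: n0:lead/b3/[-]
after 4 — propose(0,'z'): ·
after 5 — deliver 0→1: n1:foll/b3/[-]
after 6 — deliver 1→0: ·
after 7 — timeout(0): n0:cand/b6/[-]
after 8 — deliver 0→1: n1:foll/b3/[z]
after 9 — deliver 1→0: ·
after 10 — crash(2): n2:✗foll/b3/[-]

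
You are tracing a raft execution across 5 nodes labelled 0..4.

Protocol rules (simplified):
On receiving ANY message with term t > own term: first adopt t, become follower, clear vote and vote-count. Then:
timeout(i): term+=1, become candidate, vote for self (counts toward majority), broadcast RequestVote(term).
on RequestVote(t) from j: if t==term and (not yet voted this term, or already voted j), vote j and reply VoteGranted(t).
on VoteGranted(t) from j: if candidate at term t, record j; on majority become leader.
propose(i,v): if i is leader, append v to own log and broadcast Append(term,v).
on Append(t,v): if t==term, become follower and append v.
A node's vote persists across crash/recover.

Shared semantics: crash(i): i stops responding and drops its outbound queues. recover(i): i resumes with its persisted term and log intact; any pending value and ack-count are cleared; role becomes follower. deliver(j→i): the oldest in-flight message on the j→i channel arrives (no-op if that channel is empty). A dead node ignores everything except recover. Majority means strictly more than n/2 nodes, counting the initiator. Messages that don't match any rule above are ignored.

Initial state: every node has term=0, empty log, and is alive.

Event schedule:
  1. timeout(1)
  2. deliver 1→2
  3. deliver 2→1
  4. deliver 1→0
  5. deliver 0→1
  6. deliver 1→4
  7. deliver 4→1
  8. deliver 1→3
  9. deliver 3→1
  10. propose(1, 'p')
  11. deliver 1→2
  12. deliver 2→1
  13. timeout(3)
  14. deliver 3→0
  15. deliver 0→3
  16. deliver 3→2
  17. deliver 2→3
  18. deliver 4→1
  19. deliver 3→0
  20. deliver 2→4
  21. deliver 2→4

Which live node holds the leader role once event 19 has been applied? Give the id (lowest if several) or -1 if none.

e1 timeout(1): 1[cand,t=1,-]
e2 deliver 1→2: 2[foll,t=1,-]
e3 deliver 2→1: ·
e4 deliver 1→0: 0[foll,t=1,-]
e5 deliver 0→1: 1[lead,t=1,-]
e6 deliver 1→4: 4[foll,t=1,-]
e7 deliver 4→1: ·
e8 deliver 1→3: 3[foll,t=1,-]
e9 deliver 3→1: ·
e10 propose(1,'p'): 1[lead,t=1,p]
e11 deliver 1→2: 2[foll,t=1,p]
e12 deliver 2→1: ·
e13 timeout(3): 3[cand,t=2,-]
e14 deliver 3→0: 0[foll,t=2,-]
e15 deliver 0→3: ·
e16 deliver 3→2: 2[foll,t=2,p]
e17 deliver 2→3: 3[lead,t=2,-]
e18 deliver 4→1: ·
e19 deliver 3→0: ·

1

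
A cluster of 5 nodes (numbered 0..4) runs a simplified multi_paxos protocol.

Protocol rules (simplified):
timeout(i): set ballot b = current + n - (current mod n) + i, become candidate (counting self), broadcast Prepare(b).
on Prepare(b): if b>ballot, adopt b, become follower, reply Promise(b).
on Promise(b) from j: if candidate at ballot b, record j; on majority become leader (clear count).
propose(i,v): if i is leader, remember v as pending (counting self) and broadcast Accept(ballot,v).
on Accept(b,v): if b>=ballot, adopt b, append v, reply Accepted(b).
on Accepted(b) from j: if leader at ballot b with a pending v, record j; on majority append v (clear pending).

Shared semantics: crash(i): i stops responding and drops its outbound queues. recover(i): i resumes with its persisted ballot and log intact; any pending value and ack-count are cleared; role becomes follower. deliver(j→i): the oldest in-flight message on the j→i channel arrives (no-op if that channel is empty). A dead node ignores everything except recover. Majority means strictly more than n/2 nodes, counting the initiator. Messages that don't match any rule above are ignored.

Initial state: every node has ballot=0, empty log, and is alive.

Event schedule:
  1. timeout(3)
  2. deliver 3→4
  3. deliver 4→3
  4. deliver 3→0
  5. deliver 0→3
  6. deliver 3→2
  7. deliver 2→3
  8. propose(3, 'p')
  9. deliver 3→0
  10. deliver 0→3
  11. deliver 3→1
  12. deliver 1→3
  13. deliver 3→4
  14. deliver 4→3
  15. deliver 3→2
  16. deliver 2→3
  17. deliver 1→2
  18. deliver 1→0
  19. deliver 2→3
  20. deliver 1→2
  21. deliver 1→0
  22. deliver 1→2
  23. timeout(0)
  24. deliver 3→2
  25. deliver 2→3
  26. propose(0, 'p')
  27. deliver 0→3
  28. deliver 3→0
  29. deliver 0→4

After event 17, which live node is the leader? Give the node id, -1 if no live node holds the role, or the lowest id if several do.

e1 timeout(3): 3[cand,b=8,-]
e2 deliver 3→4: 4[foll,b=8,-]
e3 deliver 4→3: ·
e4 deliver 3→0: 0[foll,b=8,-]
e5 deliver 0→3: 3[lead,b=8,-]
e6 deliver 3→2: 2[foll,b=8,-]
e7 deliver 2→3: ·
e8 propose(3,'p'): ·
e9 deliver 3→0: 0[foll,b=8,p]
e10 deliver 0→3: ·
e11 deliver 3→1: 1[foll,b=8,-]
e12 deliver 1→3: ·
e13 deliver 3→4: 4[foll,b=8,p]
e14 deliver 4→3: 3[lead,b=8,p]
e15 deliver 3→2: 2[foll,b=8,p]
e16 deliver 2→3: ·
e17 deliver 1→2: ·

3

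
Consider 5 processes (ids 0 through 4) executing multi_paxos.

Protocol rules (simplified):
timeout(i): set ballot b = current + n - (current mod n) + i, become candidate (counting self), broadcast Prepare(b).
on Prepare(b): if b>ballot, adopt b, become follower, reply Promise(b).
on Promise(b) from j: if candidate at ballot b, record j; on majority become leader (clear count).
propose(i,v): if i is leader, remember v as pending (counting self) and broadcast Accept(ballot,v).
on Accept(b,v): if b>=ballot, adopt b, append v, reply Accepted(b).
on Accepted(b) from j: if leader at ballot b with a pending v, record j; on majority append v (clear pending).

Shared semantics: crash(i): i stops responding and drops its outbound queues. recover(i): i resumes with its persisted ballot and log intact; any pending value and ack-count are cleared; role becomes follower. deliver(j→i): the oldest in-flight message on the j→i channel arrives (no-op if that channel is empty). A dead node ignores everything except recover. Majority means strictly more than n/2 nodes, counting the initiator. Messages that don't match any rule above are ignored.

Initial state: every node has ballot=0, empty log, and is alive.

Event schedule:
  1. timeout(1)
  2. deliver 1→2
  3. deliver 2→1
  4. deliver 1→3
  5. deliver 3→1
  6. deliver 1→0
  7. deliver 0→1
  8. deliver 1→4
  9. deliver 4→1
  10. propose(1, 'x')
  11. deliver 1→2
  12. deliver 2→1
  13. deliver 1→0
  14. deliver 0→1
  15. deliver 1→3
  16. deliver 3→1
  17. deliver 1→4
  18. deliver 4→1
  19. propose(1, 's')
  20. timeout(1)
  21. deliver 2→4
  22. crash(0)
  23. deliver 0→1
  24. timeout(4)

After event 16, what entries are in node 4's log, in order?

empty

e1 timeout(1): 1[cand,b=6,-]
e2 deliver 1→2: 2[foll,b=6,-]
e3 deliver 2→1: ·
e4 deliver 1→3: 3[foll,b=6,-]
e5 deliver 3→1: 1[lead,b=6,-]
e6 deliver 1→0: 0[foll,b=6,-]
e7 deliver 0→1: ·
e8 deliver 1→4: 4[foll,b=6,-]
e9 deliver 4→1: ·
e10 propose(1,'x'): ·
e11 deliver 1→2: 2[foll,b=6,x]
e12 deliver 2→1: ·
e13 deliver 1→0: 0[foll,b=6,x]
e14 deliver 0→1: 1[lead,b=6,x]
e15 deliver 1→3: 3[foll,b=6,x]
e16 deliver 3→1: ·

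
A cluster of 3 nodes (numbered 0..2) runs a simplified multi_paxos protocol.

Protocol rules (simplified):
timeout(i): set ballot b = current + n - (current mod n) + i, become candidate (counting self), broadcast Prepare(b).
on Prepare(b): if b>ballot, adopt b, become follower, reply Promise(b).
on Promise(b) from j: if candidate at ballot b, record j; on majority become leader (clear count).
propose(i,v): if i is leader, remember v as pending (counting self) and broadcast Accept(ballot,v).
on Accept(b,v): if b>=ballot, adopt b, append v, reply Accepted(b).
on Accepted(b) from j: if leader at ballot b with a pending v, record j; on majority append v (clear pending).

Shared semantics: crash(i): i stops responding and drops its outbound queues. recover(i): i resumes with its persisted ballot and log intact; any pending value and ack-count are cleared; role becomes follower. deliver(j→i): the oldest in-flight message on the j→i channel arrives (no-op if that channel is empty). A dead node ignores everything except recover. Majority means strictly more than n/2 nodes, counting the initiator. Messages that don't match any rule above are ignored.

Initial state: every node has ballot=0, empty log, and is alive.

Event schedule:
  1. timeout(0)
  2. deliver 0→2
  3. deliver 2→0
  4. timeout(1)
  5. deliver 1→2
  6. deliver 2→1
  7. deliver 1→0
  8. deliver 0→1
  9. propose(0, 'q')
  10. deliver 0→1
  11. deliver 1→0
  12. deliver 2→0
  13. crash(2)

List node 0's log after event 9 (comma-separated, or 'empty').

empty

1. timeout(0):  <0:cand b3 ->
2. deliver 0→2:  <2:foll b3 ->
3. deliver 2→0:  <0:lead b3 ->
4. timeout(1):  <1:cand b4 ->
5. deliver 1→2:  <2:foll b4 ->
6. deliver 2→1:  <1:lead b4 ->
7. deliver 1→0:  <0:foll b4 ->
8. deliver 0→1:  nop
9. propose(0,'q'):  nop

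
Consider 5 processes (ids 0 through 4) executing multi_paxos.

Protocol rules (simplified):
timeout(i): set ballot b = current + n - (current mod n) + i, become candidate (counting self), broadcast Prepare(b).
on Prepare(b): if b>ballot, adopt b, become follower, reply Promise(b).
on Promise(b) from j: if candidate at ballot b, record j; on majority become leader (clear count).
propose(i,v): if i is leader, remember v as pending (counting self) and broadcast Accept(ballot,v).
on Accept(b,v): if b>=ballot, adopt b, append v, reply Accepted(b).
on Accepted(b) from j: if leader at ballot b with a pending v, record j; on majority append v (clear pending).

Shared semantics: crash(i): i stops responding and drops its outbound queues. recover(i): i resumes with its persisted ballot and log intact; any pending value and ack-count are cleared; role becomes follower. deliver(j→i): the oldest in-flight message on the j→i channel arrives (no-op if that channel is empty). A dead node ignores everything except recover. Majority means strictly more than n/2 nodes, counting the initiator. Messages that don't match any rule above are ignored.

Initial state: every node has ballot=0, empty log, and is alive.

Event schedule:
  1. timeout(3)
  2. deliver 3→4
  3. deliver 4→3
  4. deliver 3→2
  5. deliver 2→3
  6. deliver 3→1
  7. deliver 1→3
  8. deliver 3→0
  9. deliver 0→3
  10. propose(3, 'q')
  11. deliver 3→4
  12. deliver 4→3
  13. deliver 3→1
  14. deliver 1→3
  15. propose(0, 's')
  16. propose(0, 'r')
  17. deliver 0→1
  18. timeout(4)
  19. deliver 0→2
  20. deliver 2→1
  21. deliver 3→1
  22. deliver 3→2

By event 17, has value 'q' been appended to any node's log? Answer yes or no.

[1] timeout(3) → N3(cand b8 [-])
[2] deliver 3→4 → N4(foll b8 [-])
[3] deliver 4→3 → ∅
[4] deliver 3→2 → N2(foll b8 [-])
[5] deliver 2→3 → N3(lead b8 [-])
[6] deliver 3→1 → N1(foll b8 [-])
[7] deliver 1→3 → ∅
[8] deliver 3→0 → N0(foll b8 [-])
[9] deliver 0→3 → ∅
[10] propose(3,'q') → ∅
[11] deliver 3→4 → N4(foll b8 [q])
[12] deliver 4→3 → ∅
[13] deliver 3→1 → N1(foll b8 [q])
[14] deliver 1→3 → N3(lead b8 [q])
[15] propose(0,'s') → ∅
[16] propose(0,'r') → ∅
[17] deliver 0→1 → ∅

yes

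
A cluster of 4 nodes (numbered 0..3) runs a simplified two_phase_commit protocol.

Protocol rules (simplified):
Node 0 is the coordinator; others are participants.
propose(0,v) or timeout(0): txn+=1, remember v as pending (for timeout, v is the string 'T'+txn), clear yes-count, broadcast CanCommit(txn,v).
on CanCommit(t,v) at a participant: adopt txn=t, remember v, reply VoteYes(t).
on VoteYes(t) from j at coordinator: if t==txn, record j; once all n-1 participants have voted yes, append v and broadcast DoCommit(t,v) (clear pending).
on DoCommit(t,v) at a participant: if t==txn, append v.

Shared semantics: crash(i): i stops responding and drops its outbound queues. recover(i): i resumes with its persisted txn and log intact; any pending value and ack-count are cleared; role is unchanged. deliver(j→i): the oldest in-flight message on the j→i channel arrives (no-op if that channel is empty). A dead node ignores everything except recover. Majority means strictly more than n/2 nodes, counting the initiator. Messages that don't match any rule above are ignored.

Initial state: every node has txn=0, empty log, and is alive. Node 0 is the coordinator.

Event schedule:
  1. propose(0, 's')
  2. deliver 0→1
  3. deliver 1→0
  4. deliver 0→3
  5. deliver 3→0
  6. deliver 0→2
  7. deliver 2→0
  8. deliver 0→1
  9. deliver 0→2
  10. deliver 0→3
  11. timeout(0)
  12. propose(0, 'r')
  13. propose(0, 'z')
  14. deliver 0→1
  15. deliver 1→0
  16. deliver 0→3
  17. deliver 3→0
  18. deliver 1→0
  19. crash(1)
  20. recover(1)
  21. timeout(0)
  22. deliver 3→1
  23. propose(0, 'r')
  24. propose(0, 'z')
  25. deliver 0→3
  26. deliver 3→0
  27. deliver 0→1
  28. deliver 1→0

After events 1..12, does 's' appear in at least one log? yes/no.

e1 propose(0,'s'): 0[coor,t=1,-]
e2 deliver 0→1: 1[part,t=1,-]
e3 deliver 1→0: ·
e4 deliver 0→3: 3[part,t=1,-]
e5 deliver 3→0: ·
e6 deliver 0→2: 2[part,t=1,-]
e7 deliver 2→0: 0[coor,t=1,s]
e8 deliver 0→1: 1[part,t=1,s]
e9 deliver 0→2: 2[part,t=1,s]
e10 deliver 0→3: 3[part,t=1,s]
e11 timeout(0): 0[coor,t=2,s]
e12 propose(0,'r'): 0[coor,t=3,s]

yes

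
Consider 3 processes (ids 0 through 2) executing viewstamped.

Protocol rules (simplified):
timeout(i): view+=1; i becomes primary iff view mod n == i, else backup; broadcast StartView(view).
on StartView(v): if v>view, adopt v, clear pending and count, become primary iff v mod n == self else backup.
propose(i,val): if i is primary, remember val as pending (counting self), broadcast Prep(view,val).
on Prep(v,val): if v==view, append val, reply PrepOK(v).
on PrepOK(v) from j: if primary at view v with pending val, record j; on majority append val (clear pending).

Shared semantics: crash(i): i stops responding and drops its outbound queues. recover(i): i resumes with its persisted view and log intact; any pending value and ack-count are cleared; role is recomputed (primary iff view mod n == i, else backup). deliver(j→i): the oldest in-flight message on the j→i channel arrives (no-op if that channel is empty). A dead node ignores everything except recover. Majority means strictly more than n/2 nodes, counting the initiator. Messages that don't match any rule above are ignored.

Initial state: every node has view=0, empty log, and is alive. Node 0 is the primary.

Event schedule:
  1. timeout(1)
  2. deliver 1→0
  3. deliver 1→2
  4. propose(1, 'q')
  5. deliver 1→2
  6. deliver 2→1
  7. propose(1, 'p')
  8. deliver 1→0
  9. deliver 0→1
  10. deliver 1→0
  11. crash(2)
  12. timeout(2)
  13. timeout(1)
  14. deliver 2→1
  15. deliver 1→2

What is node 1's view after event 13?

2

step 1 timeout(1): 1={prim,v=1,log=-}
step 2 deliver 1→0: 0={back,v=1,log=-}
step 3 deliver 1→2: 2={back,v=1,log=-}
step 4 propose(1,'q'): —
step 5 deliver 1→2: 2={back,v=1,log=q}
step 6 deliver 2→1: 1={prim,v=1,log=q}
step 7 propose(1,'p'): —
step 8 deliver 1→0: 0={back,v=1,log=q}
step 9 deliver 0→1: 1={prim,v=1,log=q,p}
step 10 deliver 1→0: 0={back,v=1,log=q,p}
step 11 crash(2): 2={✗back,v=1,log=q}
step 12 timeout(2): —
step 13 timeout(1): 1={back,v=2,log=q,p}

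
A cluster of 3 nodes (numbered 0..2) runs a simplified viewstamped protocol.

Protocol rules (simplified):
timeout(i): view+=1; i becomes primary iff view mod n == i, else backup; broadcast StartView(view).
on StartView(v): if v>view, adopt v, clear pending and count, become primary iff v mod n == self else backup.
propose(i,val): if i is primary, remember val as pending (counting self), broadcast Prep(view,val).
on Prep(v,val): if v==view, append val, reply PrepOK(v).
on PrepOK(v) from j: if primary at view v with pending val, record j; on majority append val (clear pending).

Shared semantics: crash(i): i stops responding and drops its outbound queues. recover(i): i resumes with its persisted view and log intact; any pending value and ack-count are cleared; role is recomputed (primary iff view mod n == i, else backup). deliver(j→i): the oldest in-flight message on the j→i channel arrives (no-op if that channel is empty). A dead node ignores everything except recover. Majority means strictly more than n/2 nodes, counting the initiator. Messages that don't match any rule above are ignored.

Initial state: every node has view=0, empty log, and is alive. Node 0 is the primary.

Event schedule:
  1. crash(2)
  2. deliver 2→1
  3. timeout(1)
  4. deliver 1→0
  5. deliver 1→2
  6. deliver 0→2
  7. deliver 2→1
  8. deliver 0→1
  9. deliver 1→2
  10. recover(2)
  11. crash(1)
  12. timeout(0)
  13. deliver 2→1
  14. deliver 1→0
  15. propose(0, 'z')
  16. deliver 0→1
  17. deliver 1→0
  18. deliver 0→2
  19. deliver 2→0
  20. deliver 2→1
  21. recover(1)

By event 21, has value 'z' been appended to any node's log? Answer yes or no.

e1 crash(2): 2[✗back,v=0,-]
e2 deliver 2→1: ·
e3 timeout(1): 1[prim,v=1,-]
e4 deliver 1→0: 0[back,v=1,-]
e5 deliver 1→2: ·
e6 deliver 0→2: ·
e7 deliver 2→1: ·
e8 deliver 0→1: ·
e9 deliver 1→2: ·
e10 recover(2): 2[back,v=0,-]
e11 crash(1): 1[✗prim,v=1,-]
e12 timeout(0): 0[back,v=2,-]
e13 deliver 2→1: ·
e14 deliver 1→0: ·
e15 propose(0,'z'): ·
e16 deliver 0→1: ·
e17 deliver 1→0: ·
e18 deliver 0→2: 2[prim,v=2,-]
e19 deliver 2→0: ·
e20 deliver 2→1: ·
e21 recover(1): 1[prim,v=1,-]

no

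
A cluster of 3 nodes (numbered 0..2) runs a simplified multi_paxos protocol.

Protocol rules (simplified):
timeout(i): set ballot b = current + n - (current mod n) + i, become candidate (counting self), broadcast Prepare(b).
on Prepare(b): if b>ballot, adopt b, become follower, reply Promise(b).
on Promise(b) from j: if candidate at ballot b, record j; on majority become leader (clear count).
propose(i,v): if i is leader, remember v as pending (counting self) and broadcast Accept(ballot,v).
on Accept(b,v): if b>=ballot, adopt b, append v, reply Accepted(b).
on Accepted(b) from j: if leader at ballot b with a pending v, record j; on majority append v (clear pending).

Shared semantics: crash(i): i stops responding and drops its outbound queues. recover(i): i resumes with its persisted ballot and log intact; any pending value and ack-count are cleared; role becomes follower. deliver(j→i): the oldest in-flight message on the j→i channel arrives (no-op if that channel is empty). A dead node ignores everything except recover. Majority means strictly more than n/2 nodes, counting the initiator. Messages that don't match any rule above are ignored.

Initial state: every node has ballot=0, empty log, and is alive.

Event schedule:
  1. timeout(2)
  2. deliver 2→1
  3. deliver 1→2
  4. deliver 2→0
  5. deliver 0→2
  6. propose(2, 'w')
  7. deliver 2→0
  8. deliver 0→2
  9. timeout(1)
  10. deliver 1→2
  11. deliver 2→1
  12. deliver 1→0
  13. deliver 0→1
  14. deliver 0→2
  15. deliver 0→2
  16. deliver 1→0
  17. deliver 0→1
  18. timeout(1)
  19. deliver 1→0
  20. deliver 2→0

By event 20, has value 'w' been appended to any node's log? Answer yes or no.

[1] timeout(2) → N2(cand b5 [-])
[2] deliver 2→1 → N1(foll b5 [-])
[3] deliver 1→2 → N2(lead b5 [-])
[4] deliver 2→0 → N0(foll b5 [-])
[5] deliver 0→2 → ∅
[6] propose(2,'w') → ∅
[7] deliver 2→0 → N0(foll b5 [w])
[8] deliver 0→2 → N2(lead b5 [w])
[9] timeout(1) → N1(cand b7 [-])
[10] deliver 1→2 → N2(foll b7 [w])
[11] deliver 2→1 → ∅
[12] deliver 1→0 → N0(foll b7 [w])
[13] deliver 0→1 → N1(lead b7 [-])
[14] deliver 0→2 → ∅
[15] deliver 0→2 → ∅
[16] deliver 1→0 → ∅
[17] deliver 0→1 → ∅
[18] timeout(1) → N1(cand b10 [-])
[19] deliver 1→0 → N0(foll b10 [w])
[20] deliver 2→0 → ∅

yes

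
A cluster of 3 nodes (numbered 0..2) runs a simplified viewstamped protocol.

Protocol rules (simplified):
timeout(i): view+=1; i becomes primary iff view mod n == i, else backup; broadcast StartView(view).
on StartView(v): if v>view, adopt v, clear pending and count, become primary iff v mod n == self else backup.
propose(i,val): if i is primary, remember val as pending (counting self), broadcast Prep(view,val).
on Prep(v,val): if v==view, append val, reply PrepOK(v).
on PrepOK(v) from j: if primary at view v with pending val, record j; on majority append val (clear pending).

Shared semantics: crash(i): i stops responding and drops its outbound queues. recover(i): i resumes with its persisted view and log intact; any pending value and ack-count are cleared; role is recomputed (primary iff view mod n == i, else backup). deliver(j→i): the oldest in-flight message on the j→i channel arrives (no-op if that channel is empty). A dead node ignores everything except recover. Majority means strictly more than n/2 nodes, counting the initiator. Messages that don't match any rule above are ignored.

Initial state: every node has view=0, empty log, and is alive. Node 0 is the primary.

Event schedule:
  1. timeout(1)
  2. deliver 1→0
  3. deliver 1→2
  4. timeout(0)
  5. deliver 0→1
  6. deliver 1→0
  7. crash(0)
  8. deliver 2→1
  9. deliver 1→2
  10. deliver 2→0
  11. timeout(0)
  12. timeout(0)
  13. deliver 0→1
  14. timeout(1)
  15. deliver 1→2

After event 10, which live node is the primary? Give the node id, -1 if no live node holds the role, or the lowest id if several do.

step 1 timeout(1): 1={prim,v=1,log=-}
step 2 deliver 1→0: 0={back,v=1,log=-}
step 3 deliver 1→2: 2={back,v=1,log=-}
step 4 timeout(0): 0={back,v=2,log=-}
step 5 deliver 0→1: 1={back,v=2,log=-}
step 6 deliver 1→0: —
step 7 crash(0): 0={✗back,v=2,log=-}
step 8 deliver 2→1: —
step 9 deliver 1→2: —
step 10 deliver 2→0: —

-1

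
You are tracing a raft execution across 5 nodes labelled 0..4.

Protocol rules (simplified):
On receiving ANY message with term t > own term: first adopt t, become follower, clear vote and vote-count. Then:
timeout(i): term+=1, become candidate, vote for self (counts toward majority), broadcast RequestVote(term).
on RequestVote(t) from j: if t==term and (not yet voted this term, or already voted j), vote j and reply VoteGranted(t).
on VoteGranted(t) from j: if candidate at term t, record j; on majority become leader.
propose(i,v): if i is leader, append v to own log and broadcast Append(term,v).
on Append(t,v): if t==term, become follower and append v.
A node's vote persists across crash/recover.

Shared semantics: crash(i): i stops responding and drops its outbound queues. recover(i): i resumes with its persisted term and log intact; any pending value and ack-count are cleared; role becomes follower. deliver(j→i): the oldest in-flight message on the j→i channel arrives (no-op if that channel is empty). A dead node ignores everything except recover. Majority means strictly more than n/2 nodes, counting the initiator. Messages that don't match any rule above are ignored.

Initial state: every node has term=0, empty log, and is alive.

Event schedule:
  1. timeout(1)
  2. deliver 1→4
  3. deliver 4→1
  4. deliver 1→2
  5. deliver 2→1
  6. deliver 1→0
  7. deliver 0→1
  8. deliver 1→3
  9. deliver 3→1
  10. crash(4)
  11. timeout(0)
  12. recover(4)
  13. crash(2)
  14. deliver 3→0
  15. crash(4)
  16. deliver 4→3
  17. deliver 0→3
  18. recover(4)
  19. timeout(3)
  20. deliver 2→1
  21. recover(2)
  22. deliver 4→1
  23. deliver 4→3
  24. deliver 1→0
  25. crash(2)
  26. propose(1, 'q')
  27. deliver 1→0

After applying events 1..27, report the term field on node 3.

after 1 — timeout(1): n1:cand/t1/[-]
after 2 — deliver 1→4: n4:foll/t1/[-]
after 3 — deliver 4→1: ·
after 4 — deliver 1→2: n2:foll/t1/[-]
after 5 — deliver 2→1: n1:lead/t1/[-]
after 6 — deliver 1→0: n0:foll/t1/[-]
after 7 — deliver 0→1: ·
after 8 — deliver 1→3: n3:foll/t1/[-]
after 9 — deliver 3→1: ·
after 10 — crash(4): n4:✗foll/t1/[-]
after 11 — timeout(0): n0:cand/t2/[-]
after 12 — recover(4): n4:foll/t1/[-]
after 13 — crash(2): n2:✗foll/t1/[-]
after 14 — deliver 3→0: ·
after 15 — crash(4): n4:✗foll/t1/[-]
after 16 — deliver 4→3: ·
after 17 — deliver 0→3: n3:foll/t2/[-]
after 18 — recover(4): n4:foll/t1/[-]
after 19 — timeout(3): n3:cand/t3/[-]
after 20 — deliver 2→1: ·
after 21 — recover(2): n2:foll/t1/[-]
after 22 — deliver 4→1: ·
after 23 — deliver 4→3: ·
after 24 — deliver 1→0: ·
after 25 — crash(2): n2:✗foll/t1/[-]
after 26 — propose(1,'q'): n1:lead/t1/[q]
after 27 — deliver 1→0: ·

3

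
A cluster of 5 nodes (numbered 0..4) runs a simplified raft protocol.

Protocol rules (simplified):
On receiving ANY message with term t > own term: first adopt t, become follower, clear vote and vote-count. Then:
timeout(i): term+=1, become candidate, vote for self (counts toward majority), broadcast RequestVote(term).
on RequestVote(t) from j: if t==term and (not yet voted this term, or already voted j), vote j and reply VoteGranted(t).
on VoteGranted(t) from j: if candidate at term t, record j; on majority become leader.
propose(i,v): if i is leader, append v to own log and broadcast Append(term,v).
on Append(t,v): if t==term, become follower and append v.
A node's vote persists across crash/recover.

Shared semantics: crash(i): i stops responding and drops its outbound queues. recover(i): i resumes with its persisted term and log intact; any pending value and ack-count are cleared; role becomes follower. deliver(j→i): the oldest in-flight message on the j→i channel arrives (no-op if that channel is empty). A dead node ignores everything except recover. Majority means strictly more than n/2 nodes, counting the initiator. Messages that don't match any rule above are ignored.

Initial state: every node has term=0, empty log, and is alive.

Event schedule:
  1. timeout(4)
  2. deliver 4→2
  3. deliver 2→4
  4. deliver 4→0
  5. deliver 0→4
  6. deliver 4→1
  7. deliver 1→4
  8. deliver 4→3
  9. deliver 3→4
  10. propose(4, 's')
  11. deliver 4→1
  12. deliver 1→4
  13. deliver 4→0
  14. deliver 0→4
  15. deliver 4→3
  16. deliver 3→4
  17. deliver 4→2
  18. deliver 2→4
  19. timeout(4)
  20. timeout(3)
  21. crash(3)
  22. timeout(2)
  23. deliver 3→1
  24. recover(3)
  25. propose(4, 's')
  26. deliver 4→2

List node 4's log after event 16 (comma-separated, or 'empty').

after 1 — timeout(4): n4:cand/t1/[-]
after 2 — deliver 4→2: n2:foll/t1/[-]
after 3 — deliver 2→4: ·
after 4 — deliver 4→0: n0:foll/t1/[-]
after 5 — deliver 0→4: n4:lead/t1/[-]
after 6 — deliver 4→1: n1:foll/t1/[-]
after 7 — deliver 1→4: ·
after 8 — deliver 4→3: n3:foll/t1/[-]
after 9 — deliver 3→4: ·
after 10 — propose(4,'s'): n4:lead/t1/[s]
after 11 — deliver 4→1: n1:foll/t1/[s]
after 12 — deliver 1→4: ·
after 13 — deliver 4→0: n0:foll/t1/[s]
after 14 — deliver 0→4: ·
after 15 — deliver 4→3: n3:foll/t1/[s]
after 16 — deliver 3→4: ·

s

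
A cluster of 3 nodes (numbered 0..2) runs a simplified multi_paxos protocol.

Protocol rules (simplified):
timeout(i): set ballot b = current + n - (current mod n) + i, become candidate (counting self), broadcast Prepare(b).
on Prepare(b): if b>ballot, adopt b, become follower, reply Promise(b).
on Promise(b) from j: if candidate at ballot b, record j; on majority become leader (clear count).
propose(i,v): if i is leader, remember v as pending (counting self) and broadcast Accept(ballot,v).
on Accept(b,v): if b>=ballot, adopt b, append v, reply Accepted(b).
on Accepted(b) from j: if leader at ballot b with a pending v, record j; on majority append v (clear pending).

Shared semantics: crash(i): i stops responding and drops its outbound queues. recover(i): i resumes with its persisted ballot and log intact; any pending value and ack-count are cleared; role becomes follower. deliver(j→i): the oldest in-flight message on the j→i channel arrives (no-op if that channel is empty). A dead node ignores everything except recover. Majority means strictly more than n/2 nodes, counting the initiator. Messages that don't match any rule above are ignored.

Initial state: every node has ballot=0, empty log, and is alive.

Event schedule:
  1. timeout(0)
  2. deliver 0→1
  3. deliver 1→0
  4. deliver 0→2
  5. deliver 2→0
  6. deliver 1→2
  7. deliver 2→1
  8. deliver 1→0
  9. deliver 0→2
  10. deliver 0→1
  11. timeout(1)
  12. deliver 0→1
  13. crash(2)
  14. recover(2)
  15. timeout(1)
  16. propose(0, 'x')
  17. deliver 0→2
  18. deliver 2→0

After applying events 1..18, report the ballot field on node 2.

3

step 1 timeout(0): 0={cand,b=3,log=-}
step 2 deliver 0→1: 1={foll,b=3,log=-}
step 3 deliver 1→0: 0={lead,b=3,log=-}
step 4 deliver 0→2: 2={foll,b=3,log=-}
step 5 deliver 2→0: —
step 6 deliver 1→2: —
step 7 deliver 2→1: —
step 8 deliver 1→0: —
step 9 deliver 0→2: —
step 10 deliver 0→1: —
step 11 timeout(1): 1={cand,b=7,log=-}
step 12 deliver 0→1: —
step 13 crash(2): 2={✗foll,b=3,log=-}
step 14 recover(2): 2={foll,b=3,log=-}
step 15 timeout(1): 1={cand,b=10,log=-}
step 16 propose(0,'x'): —
step 17 deliver 0→2: 2={foll,b=3,log=x}
step 18 deliver 2→0: 0={lead,b=3,log=x}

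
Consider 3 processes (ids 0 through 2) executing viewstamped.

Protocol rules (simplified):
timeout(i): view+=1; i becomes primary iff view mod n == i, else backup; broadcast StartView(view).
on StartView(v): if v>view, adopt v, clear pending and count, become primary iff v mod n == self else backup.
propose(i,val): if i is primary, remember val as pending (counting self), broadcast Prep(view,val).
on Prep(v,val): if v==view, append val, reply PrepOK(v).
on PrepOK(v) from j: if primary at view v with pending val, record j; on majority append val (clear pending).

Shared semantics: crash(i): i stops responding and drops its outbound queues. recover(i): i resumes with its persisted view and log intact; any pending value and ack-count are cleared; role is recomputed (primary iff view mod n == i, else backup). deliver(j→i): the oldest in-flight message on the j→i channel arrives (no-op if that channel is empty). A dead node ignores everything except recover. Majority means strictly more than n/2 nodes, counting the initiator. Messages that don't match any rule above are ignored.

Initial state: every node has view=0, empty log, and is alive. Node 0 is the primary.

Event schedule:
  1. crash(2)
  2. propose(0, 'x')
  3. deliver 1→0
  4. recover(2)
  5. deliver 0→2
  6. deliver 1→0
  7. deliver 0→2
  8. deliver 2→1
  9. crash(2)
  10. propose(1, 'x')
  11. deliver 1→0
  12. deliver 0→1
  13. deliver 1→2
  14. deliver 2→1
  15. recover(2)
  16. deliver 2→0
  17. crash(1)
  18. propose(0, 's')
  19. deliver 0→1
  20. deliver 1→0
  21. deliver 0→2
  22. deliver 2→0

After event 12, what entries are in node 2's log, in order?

x

step 1 crash(2): 2={✗back,v=0,log=-}
step 2 propose(0,'x'): —
step 3 deliver 1→0: —
step 4 recover(2): 2={back,v=0,log=-}
step 5 deliver 0→2: 2={back,v=0,log=x}
step 6 deliver 1→0: —
step 7 deliver 0→2: —
step 8 deliver 2→1: —
step 9 crash(2): 2={✗back,v=0,log=x}
step 10 propose(1,'x'): —
step 11 deliver 1→0: —
step 12 deliver 0→1: 1={back,v=0,log=x}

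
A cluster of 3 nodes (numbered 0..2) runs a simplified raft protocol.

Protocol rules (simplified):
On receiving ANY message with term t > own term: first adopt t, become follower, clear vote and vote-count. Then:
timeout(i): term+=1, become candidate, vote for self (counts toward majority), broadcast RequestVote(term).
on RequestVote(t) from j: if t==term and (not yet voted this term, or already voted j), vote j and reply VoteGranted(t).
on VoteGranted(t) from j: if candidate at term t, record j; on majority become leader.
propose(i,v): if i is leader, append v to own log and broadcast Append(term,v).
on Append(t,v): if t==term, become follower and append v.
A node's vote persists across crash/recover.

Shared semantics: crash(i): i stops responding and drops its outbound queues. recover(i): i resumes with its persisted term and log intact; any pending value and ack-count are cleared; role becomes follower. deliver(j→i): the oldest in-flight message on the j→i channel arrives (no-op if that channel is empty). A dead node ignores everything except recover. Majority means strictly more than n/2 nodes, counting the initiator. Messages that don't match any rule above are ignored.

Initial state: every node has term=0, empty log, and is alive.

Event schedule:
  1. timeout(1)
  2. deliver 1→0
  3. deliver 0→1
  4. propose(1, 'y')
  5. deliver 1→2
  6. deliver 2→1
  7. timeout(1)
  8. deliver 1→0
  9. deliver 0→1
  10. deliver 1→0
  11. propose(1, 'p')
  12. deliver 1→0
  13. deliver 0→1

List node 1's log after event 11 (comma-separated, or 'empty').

after 1 — timeout(1): n1:cand/t1/[-]
after 2 — deliver 1→0: n0:foll/t1/[-]
after 3 — deliver 0→1: n1:lead/t1/[-]
after 4 — propose(1,'y'): n1:lead/t1/[y]
after 5 — deliver 1→2: n2:foll/t1/[-]
after 6 — deliver 2→1: ·
after 7 — timeout(1): n1:cand/t2/[y]
after 8 — deliver 1→0: n0:foll/t1/[y]
after 9 — deliver 0→1: ·
after 10 — deliver 1→0: n0:foll/t2/[y]
after 11 — propose(1,'p'): ·

y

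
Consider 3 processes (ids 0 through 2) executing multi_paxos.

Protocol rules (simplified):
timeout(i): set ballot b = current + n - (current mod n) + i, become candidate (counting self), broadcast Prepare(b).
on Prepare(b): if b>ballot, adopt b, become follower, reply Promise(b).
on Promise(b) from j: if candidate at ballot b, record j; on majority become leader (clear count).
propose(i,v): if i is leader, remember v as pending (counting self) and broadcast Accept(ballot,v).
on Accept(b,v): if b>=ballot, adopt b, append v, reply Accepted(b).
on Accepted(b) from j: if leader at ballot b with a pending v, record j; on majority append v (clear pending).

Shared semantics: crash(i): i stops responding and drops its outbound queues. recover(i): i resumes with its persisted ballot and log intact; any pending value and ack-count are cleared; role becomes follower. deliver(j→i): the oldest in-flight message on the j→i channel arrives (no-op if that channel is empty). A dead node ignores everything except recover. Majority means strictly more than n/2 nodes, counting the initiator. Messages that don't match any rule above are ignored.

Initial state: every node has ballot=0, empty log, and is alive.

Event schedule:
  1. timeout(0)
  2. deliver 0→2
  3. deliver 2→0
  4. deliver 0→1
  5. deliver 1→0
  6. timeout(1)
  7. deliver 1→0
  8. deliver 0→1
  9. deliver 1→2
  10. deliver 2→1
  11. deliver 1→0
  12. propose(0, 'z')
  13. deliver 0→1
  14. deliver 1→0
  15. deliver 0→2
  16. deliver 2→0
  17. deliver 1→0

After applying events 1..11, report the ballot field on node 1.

7

after 1 — timeout(0): n0:cand/b3/[-]
after 2 — deliver 0→2: n2:foll/b3/[-]
after 3 — deliver 2→0: n0:lead/b3/[-]
after 4 — deliver 0→1: n1:foll/b3/[-]
after 5 — deliver 1→0: ·
after 6 — timeout(1): n1:cand/b7/[-]
after 7 — deliver 1→0: n0:foll/b7/[-]
after 8 — deliver 0→1: n1:lead/b7/[-]
after 9 — deliver 1→2: n2:foll/b7/[-]
after 10 — deliver 2→1: ·
after 11 — deliver 1→0: ·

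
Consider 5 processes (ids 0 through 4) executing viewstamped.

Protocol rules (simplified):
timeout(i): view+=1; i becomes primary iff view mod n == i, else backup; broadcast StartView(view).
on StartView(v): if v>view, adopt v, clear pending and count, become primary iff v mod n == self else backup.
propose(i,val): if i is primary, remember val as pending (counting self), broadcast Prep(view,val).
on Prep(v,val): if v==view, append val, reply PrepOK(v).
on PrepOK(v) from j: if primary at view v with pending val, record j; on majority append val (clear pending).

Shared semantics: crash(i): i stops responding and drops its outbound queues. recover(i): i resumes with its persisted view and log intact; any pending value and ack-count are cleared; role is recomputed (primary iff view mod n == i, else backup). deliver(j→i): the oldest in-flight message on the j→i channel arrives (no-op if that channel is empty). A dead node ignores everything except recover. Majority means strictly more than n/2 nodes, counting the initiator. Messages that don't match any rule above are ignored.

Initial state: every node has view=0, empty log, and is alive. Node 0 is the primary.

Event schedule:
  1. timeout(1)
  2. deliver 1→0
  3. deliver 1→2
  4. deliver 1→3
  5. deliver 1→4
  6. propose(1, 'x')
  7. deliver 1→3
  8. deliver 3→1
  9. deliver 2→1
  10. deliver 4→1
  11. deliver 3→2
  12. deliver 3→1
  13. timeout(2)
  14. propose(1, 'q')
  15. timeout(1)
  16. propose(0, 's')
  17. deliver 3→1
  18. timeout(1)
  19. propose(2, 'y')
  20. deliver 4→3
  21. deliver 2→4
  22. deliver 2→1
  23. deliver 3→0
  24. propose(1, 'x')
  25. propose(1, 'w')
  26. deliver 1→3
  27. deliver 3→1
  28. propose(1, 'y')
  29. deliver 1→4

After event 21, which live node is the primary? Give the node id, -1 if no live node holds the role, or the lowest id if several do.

2

e1 timeout(1): 1[prim,v=1,-]
e2 deliver 1→0: 0[back,v=1,-]
e3 deliver 1→2: 2[back,v=1,-]
e4 deliver 1→3: 3[back,v=1,-]
e5 deliver 1→4: 4[back,v=1,-]
e6 propose(1,'x'): ·
e7 deliver 1→3: 3[back,v=1,x]
e8 deliver 3→1: ·
e9 deliver 2→1: ·
e10 deliver 4→1: ·
e11 deliver 3→2: ·
e12 deliver 3→1: ·
e13 timeout(2): 2[prim,v=2,-]
e14 propose(1,'q'): ·
e15 timeout(1): 1[back,v=2,-]
e16 propose(0,'s'): ·
e17 deliver 3→1: ·
e18 timeout(1): 1[back,v=3,-]
e19 propose(2,'y'): ·
e20 deliver 4→3: ·
e21 deliver 2→4: 4[back,v=2,-]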